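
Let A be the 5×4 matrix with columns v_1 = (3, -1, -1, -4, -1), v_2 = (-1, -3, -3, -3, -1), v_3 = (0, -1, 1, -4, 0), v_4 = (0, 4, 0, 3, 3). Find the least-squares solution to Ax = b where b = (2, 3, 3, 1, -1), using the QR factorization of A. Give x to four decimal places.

q_1 = v_1/‖v_1‖ = (3, -1, -1, -4, -1)/5.2915 = (0.5669, -0.1890, -0.1890, -0.7559, -0.1890).
r_{12} = q_1·v_2 = 3.0237.
u_2 = v_2 − 3.0237·q_1 = (-2.7143, -2.4286, -2.4286, -0.7143, -0.4286).
‖u_2‖ = 4.4561, so q_2 = (-0.6091, -0.5450, -0.5450, -0.1603, -0.0962).
r_{13} = q_1·v_3 = 3.0237; r_{23} = q_2·v_3 = 0.6412.
u_3 = v_3 − 3.0237·q_1 − 0.6412·q_2 = (-1.3237, -0.0791, 1.9209, -1.6115, 0.6331).
‖u_3‖ = 2.9062, so q_3 = (-0.4555, -0.0272, 0.6610, -0.5545, 0.2178).
r_{14} = q_1·v_4 = -3.5907; r_{24} = q_2·v_4 = -2.9494; r_{34} = q_3·v_4 = -1.1189.
u_4 = v_4 + 3.5907·q_1 + 2.9494·q_2 + 1.1189·q_3 = (-0.2704, 1.6836, -1.5464, -0.8075, 2.2815).
‖u_4‖ = 3.3401, so q_4 = (-0.0810, 0.5040, -0.4630, -0.2418, 0.6831).
Qᵀb = (-0.5669, -4.5523, 0.2178, -0.9636).
Back-substitute: x_4 = -0.9636/3.3401 = -0.2885.
x_3 = (0.2178 + 1.1189·(-0.2885))/2.9062 = -0.0361.
x_2 = (-4.5523 − 0.6412·(-0.0361) + 2.9494·(-0.2885))/4.4561 = -1.2073.
x_1 = (-0.5669 − 3.0237·(-1.2073) − 3.0237·(-0.0361) + 3.5907·(-0.2885))/5.2915 = 0.4076.

x = (0.4076, -1.2073, -0.0361, -0.2885)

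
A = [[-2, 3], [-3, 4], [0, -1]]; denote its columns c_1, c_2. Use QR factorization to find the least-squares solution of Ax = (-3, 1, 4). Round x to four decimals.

c_1 = (-2, -3, 0); ‖c_1‖ = 3.6056, so e_1 = (-0.5547, -0.8321, 0.0000).
e_1·c_2 = (-0.5547)·3 + (-0.8321)·4 + 0.0000·(-1) = -4.9923.
u_2 = c_2 + 4.9923·e_1 = (0.2308, -0.1538, -1.0000).
‖u_2‖ = 1.0377, so e_2 = (0.2224, -0.1482, -0.9636).
Qᵀb = (0.8321, -4.6699).
Back-substitute: x_2 = -4.6699/1.0377 = -4.5000.
x_1 = (0.8321 + 4.9923·(-4.5000))/3.6056 = -6.0000.

x = (-6.0000, -4.5000)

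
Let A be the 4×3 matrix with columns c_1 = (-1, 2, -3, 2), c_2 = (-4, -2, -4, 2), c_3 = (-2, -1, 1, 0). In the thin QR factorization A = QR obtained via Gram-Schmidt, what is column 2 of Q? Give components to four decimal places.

c_1 = (-1, 2, -3, 2); ‖c_1‖ = 4.2426, so q_1 = (-0.2357, 0.4714, -0.7071, 0.4714).
q_1·c_2 = (-0.2357)·(-4) + 0.4714·(-2) + (-0.7071)·(-4) + 0.4714·2 = 3.7712.
u_2 = c_2 − 3.7712·q_1 = (-3.1111, -3.7778, -1.3333, 0.2222).
‖u_2‖ = 5.0772, so q_2 = (-0.6128, -0.7441, -0.2626, 0.0438).

q_2 = (-0.6128, -0.7441, -0.2626, 0.0438)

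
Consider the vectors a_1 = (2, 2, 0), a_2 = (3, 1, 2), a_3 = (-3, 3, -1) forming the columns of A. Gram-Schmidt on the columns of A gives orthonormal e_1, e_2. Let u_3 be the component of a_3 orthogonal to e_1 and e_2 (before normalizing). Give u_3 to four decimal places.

u_3 = (-1.6667, 1.6667, 1.6667)

a_1 = (2, 2, 0); ‖a_1‖ = 2.8284, so e_1 = (0.7071, 0.7071, 0.0000).
e_1·a_2 = 0.7071·3 + 0.7071·1 + 0.0000·2 = 2.8284.
u_2 = a_2 − 2.8284·e_1 = (1.0000, -1.0000, 2.0000).
‖u_2‖ = 2.4495, so e_2 = (0.4082, -0.4082, 0.8165).
e_1·a_3 = 0.7071·(-3) + 0.7071·3 + 0.0000·(-1) = 0.0000; e_2·a_3 = 0.4082·(-3) + (-0.4082)·3 + 0.8165·(-1) = -3.2660.
u_3 = a_3 + 0.0000·e_1 + 3.2660·e_2 = (-1.6667, 1.6667, 1.6667).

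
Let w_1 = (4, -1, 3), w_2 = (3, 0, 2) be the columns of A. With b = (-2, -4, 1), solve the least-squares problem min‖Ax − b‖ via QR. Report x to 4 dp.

w_1 = (4, -1, 3); ‖w_1‖ = 5.0990, so e_1 = (0.7845, -0.1961, 0.5883).
e_1·w_2 = 0.7845·3 + (-0.1961)·0 + 0.5883·2 = 3.5301.
u_2 = w_2 − 3.5301·e_1 = (0.2308, 0.6923, -0.0769).
‖u_2‖ = 0.7338, so e_2 = (0.3145, 0.9435, -0.1048).
Qᵀb = (-0.1961, -4.5076).
Back-substitute: x_2 = -4.5076/0.7338 = -6.1429.
x_1 = (-0.1961 − 3.5301·(-6.1429))/5.0990 = 4.2143.

x = (4.2143, -6.1429)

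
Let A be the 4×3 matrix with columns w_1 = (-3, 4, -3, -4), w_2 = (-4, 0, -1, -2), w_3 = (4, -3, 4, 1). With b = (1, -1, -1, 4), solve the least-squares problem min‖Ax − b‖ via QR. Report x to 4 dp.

x = (-1.0250, -0.5524, -1.0989)

w_1 = (-3, 4, -3, -4); ‖w_1‖ = 7.0711, so e_1 = (-0.4243, 0.5657, -0.4243, -0.5657).
e_1·w_2 = (-0.4243)·(-4) + 0.5657·0 + (-0.4243)·(-1) + (-0.5657)·(-2) = 3.2527.
u_2 = w_2 − 3.2527·e_1 = (-2.6200, -1.8400, 0.3800, -0.1600).
‖u_2‖ = 3.2280, so e_2 = (-0.8116, -0.5700, 0.1177, -0.0496).
e_1·w_3 = (-0.4243)·4 + 0.5657·(-3) + (-0.4243)·4 + (-0.5657)·1 = -5.6569; e_2·w_3 = (-0.8116)·4 + (-0.5700)·(-3) + 0.1177·4 + (-0.0496)·1 = -1.1152.
u_3 = w_3 + 5.6569·e_1 + 1.1152·e_2 = (0.6948, -0.4357, 1.7313, -2.2553).
‖u_3‖ = 2.9591, so e_3 = (0.2348, -0.1472, 0.5851, -0.7622).
Qᵀb = (-2.8284, -0.5576, -3.2516).
Back-substitute: x_3 = -3.2516/2.9591 = -1.0989.
x_2 = (-0.5576 + 1.1152·(-1.0989))/3.2280 = -0.5524.
x_1 = (-2.8284 − 3.2527·(-0.5524) + 5.6569·(-1.0989))/7.0711 = -1.0250.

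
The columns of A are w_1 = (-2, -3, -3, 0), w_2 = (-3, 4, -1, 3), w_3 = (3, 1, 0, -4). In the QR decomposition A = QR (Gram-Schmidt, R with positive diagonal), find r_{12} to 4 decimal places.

w_1 = (-2, -3, -3, 0); ‖w_1‖ = 4.6904, so e_1 = (-0.4264, -0.6396, -0.6396, 0.0000).
r_{12} = e_1·w_2 = -0.6396.

r_{12} = -0.6396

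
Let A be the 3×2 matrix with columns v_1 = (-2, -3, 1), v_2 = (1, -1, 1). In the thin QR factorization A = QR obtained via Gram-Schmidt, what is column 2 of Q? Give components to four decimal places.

e_2 = (0.7804, -0.3468, 0.5203)

e_1 = v_1/‖v_1‖ = (-2, -3, 1)/3.7417 = (-0.5345, -0.8018, 0.2673).
r_{12} = e_1·v_2 = 0.5345.
u_2 = v_2 − 0.5345·e_1 = (1.2857, -0.5714, 0.8571).
‖u_2‖ = 1.6475, so e_2 = (0.7804, -0.3468, 0.5203).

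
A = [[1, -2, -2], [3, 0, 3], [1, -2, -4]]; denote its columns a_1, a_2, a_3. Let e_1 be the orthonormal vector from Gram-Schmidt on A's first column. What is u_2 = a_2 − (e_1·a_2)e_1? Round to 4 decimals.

a_1 = (1, 3, 1); ‖a_1‖ = 3.3166, so e_1 = (0.3015, 0.9045, 0.3015).
e_1·a_2 = 0.3015·(-2) + 0.9045·0 + 0.3015·(-2) = -1.2060.
u_2 = a_2 + 1.2060·e_1 = (-1.6364, 1.0909, -1.6364).

u_2 = (-1.6364, 1.0909, -1.6364)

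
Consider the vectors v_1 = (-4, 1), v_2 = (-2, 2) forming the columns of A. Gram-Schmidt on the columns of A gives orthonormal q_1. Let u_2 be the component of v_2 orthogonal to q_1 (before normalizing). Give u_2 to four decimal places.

u_2 = (0.3529, 1.4118)

v_1 = (-4, 1); ‖v_1‖ = 4.1231, so q_1 = (-0.9701, 0.2425).
q_1·v_2 = (-0.9701)·(-2) + 0.2425·2 = 2.4254.
u_2 = v_2 − 2.4254·q_1 = (0.3529, 1.4118).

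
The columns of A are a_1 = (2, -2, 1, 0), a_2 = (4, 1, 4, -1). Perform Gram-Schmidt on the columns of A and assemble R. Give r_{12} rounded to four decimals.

e_1 = a_1/‖a_1‖ = (2, -2, 1, 0)/3.0000 = (0.6667, -0.6667, 0.3333, 0.0000).
r_{12} = e_1·a_2 = 3.3333.

r_{12} = 3.3333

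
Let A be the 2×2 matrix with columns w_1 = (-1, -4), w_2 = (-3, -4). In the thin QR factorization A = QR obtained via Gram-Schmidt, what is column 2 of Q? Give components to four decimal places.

q_2 = (-0.9701, 0.2425)

w_1 = (-1, -4); ‖w_1‖ = 4.1231, so q_1 = (-0.2425, -0.9701).
q_1·w_2 = (-0.2425)·(-3) + (-0.9701)·(-4) = 4.6082.
u_2 = w_2 − 4.6082·q_1 = (-1.8824, 0.4706).
‖u_2‖ = 1.9403, so q_2 = (-0.9701, 0.2425).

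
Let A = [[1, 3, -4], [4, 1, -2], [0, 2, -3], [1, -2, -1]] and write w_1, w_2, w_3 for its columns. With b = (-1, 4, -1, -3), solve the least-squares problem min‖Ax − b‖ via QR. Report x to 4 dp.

x = (1.3547, 1.3879, 1.4865)

w_1 = (1, 4, 0, 1); ‖w_1‖ = 4.2426, so q_1 = (0.2357, 0.9428, 0.0000, 0.2357).
q_1·w_2 = 0.2357·3 + 0.9428·1 + 0.0000·2 + 0.2357·(-2) = 1.1785.
u_2 = w_2 − 1.1785·q_1 = (2.7222, -0.1111, 2.0000, -2.2778).
‖u_2‖ = 4.0757, so q_2 = (0.6679, -0.0273, 0.4907, -0.5589).
q_1·w_3 = 0.2357·(-4) + 0.9428·(-2) + 0.0000·(-3) + 0.2357·(-1) = -3.0641; q_2·w_3 = 0.6679·(-4) + (-0.0273)·(-2) + 0.4907·(-3) + (-0.5589)·(-1) = -3.5304.
u_3 = w_3 + 3.0641·q_1 + 3.5304·q_2 = (-0.9197, 0.7926, -1.2676, -2.2508).
‖u_3‖ = 2.8543, so q_3 = (-0.3222, 0.2777, -0.4441, -0.7886).
Qᵀb = (2.8284, 0.4089, 4.2428).
Back-substitute: x_3 = 4.2428/2.8543 = 1.4865.
x_2 = (0.4089 + 3.5304·1.4865)/4.0757 = 1.3879.
x_1 = (2.8284 − 1.1785·1.3879 + 3.0641·1.4865)/4.2426 = 1.3547.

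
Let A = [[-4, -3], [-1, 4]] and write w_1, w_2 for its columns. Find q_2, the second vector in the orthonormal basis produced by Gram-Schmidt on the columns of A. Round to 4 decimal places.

w_1 = (-4, -1); ‖w_1‖ = 4.1231, so q_1 = (-0.9701, -0.2425).
q_1·w_2 = (-0.9701)·(-3) + (-0.2425)·4 = 1.9403.
u_2 = w_2 − 1.9403·q_1 = (-1.1176, 4.4706).
‖u_2‖ = 4.6082, so q_2 = (-0.2425, 0.9701).

q_2 = (-0.2425, 0.9701)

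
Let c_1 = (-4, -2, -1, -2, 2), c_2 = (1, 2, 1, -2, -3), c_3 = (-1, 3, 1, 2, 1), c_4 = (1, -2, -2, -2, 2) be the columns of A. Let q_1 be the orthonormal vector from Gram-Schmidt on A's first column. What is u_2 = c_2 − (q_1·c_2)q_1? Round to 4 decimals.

u_2 = (-0.5172, 1.2414, 0.6207, -2.7586, -2.2414)

c_1 = (-4, -2, -1, -2, 2); ‖c_1‖ = 5.3852, so q_1 = (-0.7428, -0.3714, -0.1857, -0.3714, 0.3714).
q_1·c_2 = (-0.7428)·1 + (-0.3714)·2 + (-0.1857)·1 + (-0.3714)·(-2) + 0.3714·(-3) = -2.0426.
u_2 = c_2 + 2.0426·q_1 = (-0.5172, 1.2414, 0.6207, -2.7586, -2.2414).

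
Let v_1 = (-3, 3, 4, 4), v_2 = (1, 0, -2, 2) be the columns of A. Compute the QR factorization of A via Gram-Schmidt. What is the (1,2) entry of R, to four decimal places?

q_1 = v_1/‖v_1‖ = (-3, 3, 4, 4)/7.0711 = (-0.4243, 0.4243, 0.5657, 0.5657).
r_{12} = q_1·v_2 = -0.4243.

r_{12} = -0.4243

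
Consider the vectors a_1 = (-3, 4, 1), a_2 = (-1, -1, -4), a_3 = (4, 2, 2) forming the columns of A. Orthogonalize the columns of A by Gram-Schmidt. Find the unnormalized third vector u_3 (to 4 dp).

u_3 = (2.4379, 2.1129, -1.1377)

a_1 = (-3, 4, 1); ‖a_1‖ = 5.0990, so q_1 = (-0.5883, 0.7845, 0.1961).
q_1·a_2 = (-0.5883)·(-1) + 0.7845·(-1) + 0.1961·(-4) = -0.9806.
u_2 = a_2 + 0.9806·q_1 = (-1.5769, -0.2308, -3.8077).
‖u_2‖ = 4.1278, so q_2 = (-0.3820, -0.0559, -0.9225).
q_1·a_3 = (-0.5883)·4 + 0.7845·2 + 0.1961·2 = -0.3922; q_2·a_3 = (-0.3820)·4 + (-0.0559)·2 + (-0.9225)·2 = -3.4848.
u_3 = a_3 + 0.3922·q_1 + 3.4848·q_2 = (2.4379, 2.1129, -1.1377).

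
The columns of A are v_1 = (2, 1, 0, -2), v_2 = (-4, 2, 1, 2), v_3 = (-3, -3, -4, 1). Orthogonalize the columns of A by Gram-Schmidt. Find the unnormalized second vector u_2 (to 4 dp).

u_2 = (-1.7778, 3.1111, 1.0000, -0.2222)

v_1 = (2, 1, 0, -2); ‖v_1‖ = 3.0000, so q_1 = (0.6667, 0.3333, 0.0000, -0.6667).
q_1·v_2 = 0.6667·(-4) + 0.3333·2 + 0.0000·1 + (-0.6667)·2 = -3.3333.
u_2 = v_2 + 3.3333·q_1 = (-1.7778, 3.1111, 1.0000, -0.2222).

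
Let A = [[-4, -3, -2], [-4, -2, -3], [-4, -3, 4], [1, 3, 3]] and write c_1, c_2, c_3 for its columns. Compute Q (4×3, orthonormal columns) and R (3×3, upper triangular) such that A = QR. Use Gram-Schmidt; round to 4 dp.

Q = [[-0.5714, -0.0583, -0.2276], [-0.5714, 0.3499, -0.5120], [-0.5714, -0.0583, 0.7964], [0.1429, 0.9331, 0.2276]], R = [[7.0000, 5.0000, 1.0000], [0.0000, 2.4495, 1.6330], [0.0000, 0.0000, 5.8595]]

c_1 = (-4, -4, -4, 1); ‖c_1‖ = 7.0000, so q_1 = (-0.5714, -0.5714, -0.5714, 0.1429).
q_1·c_2 = (-0.5714)·(-3) + (-0.5714)·(-2) + (-0.5714)·(-3) + 0.1429·3 = 5.0000.
u_2 = c_2 − 5.0000·q_1 = (-0.1429, 0.8571, -0.1429, 2.2857).
‖u_2‖ = 2.4495, so q_2 = (-0.0583, 0.3499, -0.0583, 0.9331).
q_1·c_3 = (-0.5714)·(-2) + (-0.5714)·(-3) + (-0.5714)·4 + 0.1429·3 = 1.0000; q_2·c_3 = (-0.0583)·(-2) + 0.3499·(-3) + (-0.0583)·4 + 0.9331·3 = 1.6330.
u_3 = c_3 − 1.0000·q_1 − 1.6330·q_2 = (-1.3333, -3.0000, 4.6667, 1.3333).
‖u_3‖ = 5.8595, so q_3 = (-0.2276, -0.5120, 0.7964, 0.2276).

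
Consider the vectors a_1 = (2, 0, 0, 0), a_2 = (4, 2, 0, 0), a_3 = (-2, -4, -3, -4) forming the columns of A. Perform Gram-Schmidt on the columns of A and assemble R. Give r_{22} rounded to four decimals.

a_1 = (2, 0, 0, 0); ‖a_1‖ = 2.0000, so q_1 = (1.0000, 0.0000, 0.0000, 0.0000).
q_1·a_2 = 1.0000·4 + 0.0000·2 + 0.0000·0 + 0.0000·0 = 4.0000.
u_2 = a_2 − 4.0000·q_1 = (0.0000, 2.0000, 0.0000, 0.0000).
r_{22} = ‖u_2‖ = 2.0000.

r_{22} = 2.0000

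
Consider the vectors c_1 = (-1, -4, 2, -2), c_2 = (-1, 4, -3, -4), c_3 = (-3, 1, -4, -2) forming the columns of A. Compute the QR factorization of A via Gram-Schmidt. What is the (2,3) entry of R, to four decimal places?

r_{23} = 4.1103

c_1 = (-1, -4, 2, -2); ‖c_1‖ = 5.0000, so q_1 = (-0.2000, -0.8000, 0.4000, -0.4000).
q_1·c_2 = (-0.2000)·(-1) + (-0.8000)·4 + 0.4000·(-3) + (-0.4000)·(-4) = -2.6000.
u_2 = c_2 + 2.6000·q_1 = (-1.5200, 1.9200, -1.9600, -5.0400).
‖u_2‖ = 5.9363, so q_2 = (-0.2561, 0.3234, -0.3302, -0.8490).
r_{23} = q_2·c_3 = 4.1103.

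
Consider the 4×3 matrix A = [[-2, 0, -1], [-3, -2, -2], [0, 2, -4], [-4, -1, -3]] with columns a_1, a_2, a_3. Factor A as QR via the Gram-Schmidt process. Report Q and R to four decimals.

Q = [[-0.3714, 0.2927, 0.6098], [-0.5571, -0.4098, -0.5848], [0.0000, 0.8488, -0.5179], [-0.7428, 0.1610, 0.1337]], R = [[5.3852, 1.8570, 3.7139], [0.0000, 2.3562, -3.3514], [0.0000, 0.0000, 2.2305]]

a_1 = (-2, -3, 0, -4); ‖a_1‖ = 5.3852, so e_1 = (-0.3714, -0.5571, 0.0000, -0.7428).
e_1·a_2 = (-0.3714)·0 + (-0.5571)·(-2) + 0.0000·2 + (-0.7428)·(-1) = 1.8570.
u_2 = a_2 − 1.8570·e_1 = (0.6897, -0.9655, 2.0000, 0.3793).
‖u_2‖ = 2.3562, so e_2 = (0.2927, -0.4098, 0.8488, 0.1610).
e_1·a_3 = (-0.3714)·(-1) + (-0.5571)·(-2) + 0.0000·(-4) + (-0.7428)·(-3) = 3.7139; e_2·a_3 = 0.2927·(-1) + (-0.4098)·(-2) + 0.8488·(-4) + 0.1610·(-3) = -3.3514.
u_3 = a_3 − 3.7139·e_1 + 3.3514·e_2 = (1.3602, -1.3043, -1.1553, 0.2981).
‖u_3‖ = 2.2305, so e_3 = (0.6098, -0.5848, -0.5179, 0.1337).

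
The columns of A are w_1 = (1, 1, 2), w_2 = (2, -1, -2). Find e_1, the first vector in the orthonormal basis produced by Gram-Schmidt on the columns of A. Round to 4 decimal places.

e_1 = w_1/‖w_1‖ = (1, 1, 2)/2.4495 = (0.4082, 0.4082, 0.8165).

e_1 = (0.4082, 0.4082, 0.8165)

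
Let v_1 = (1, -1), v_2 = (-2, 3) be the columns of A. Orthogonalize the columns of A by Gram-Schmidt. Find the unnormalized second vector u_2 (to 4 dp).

v_1 = (1, -1); ‖v_1‖ = 1.4142, so e_1 = (0.7071, -0.7071).
e_1·v_2 = 0.7071·(-2) + (-0.7071)·3 = -3.5355.
u_2 = v_2 + 3.5355·e_1 = (0.5000, 0.5000).

u_2 = (0.5000, 0.5000)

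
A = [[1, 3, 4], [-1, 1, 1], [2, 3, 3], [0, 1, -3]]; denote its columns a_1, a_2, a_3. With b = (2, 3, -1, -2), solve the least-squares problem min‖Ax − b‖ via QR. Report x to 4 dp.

x = (-2.0275, 0.2802, 0.7692)

a_1 = (1, -1, 2, 0); ‖a_1‖ = 2.4495, so e_1 = (0.4082, -0.4082, 0.8165, 0.0000).
e_1·a_2 = 0.4082·3 + (-0.4082)·1 + 0.8165·3 + 0.0000·1 = 3.2660.
u_2 = a_2 − 3.2660·e_1 = (1.6667, 2.3333, 0.3333, 1.0000).
‖u_2‖ = 3.0551, so e_2 = (0.5455, 0.7638, 0.1091, 0.3273).
e_1·a_3 = 0.4082·4 + (-0.4082)·1 + 0.8165·3 + 0.0000·(-3) = 3.6742; e_2·a_3 = 0.5455·4 + 0.7638·1 + 0.1091·3 + 0.3273·(-3) = 2.2913.
u_3 = a_3 − 3.6742·e_1 − 2.2913·e_2 = (1.2500, 0.7500, -0.2500, -3.7500).
‖u_3‖ = 4.0311, so e_3 = (0.3101, 0.1861, -0.0620, -0.9303).
Qᵀb = (-1.2247, 2.6186, 3.1009).
Back-substitute: x_3 = 3.1009/4.0311 = 0.7692.
x_2 = (2.6186 − 2.2913·0.7692)/3.0551 = 0.2802.
x_1 = (-1.2247 − 3.2660·0.2802 − 3.6742·0.7692)/2.4495 = -2.0275.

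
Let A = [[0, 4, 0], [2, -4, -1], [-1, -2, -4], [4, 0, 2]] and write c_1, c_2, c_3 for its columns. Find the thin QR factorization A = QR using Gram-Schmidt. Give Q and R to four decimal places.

c_1 = (0, 2, -1, 4); ‖c_1‖ = 4.5826, so e_1 = (0.0000, 0.4364, -0.2182, 0.8729).
e_1·c_2 = 0.0000·4 + 0.4364·(-4) + (-0.2182)·(-2) + 0.8729·0 = -1.3093.
u_2 = c_2 + 1.3093·e_1 = (4.0000, -3.4286, -2.2857, 1.1429).
‖u_2‖ = 5.8554, so e_2 = (0.6831, -0.5855, -0.3904, 0.1952).
e_1·c_3 = 0.0000·0 + 0.4364·(-1) + (-0.2182)·(-4) + 0.8729·2 = 2.1822; e_2·c_3 = 0.6831·0 + (-0.5855)·(-1) + (-0.3904)·(-4) + 0.1952·2 = 2.5373.
u_3 = c_3 − 2.1822·e_1 − 2.5373·e_2 = (-1.7333, -0.4667, -2.5333, -0.4000).
‖u_3‖ = 3.1305, so e_3 = (-0.5537, -0.1491, -0.8092, -0.1278).

Q = [[0.0000, 0.6831, -0.5537], [0.4364, -0.5855, -0.1491], [-0.2182, -0.3904, -0.8092], [0.8729, 0.1952, -0.1278]], R = [[4.5826, -1.3093, 2.1822], [0.0000, 5.8554, 2.5373], [0.0000, 0.0000, 3.1305]]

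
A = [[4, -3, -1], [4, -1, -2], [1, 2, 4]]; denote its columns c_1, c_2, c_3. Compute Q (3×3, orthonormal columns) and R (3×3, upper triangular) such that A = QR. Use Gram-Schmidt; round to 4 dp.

e_1 = c_1/‖c_1‖ = (4, 4, 1)/5.7446 = (0.6963, 0.6963, 0.1741).
r_{12} = e_1·c_2 = -2.4371.
u_2 = c_2 + 2.4371·e_1 = (-1.3030, 0.6970, 2.4242).
‖u_2‖ = 2.8391, so e_2 = (-0.4590, 0.2455, 0.8539).
r_{13} = e_1·c_3 = -1.3926; r_{23} = e_2·c_3 = 3.3835.
u_3 = c_3 + 1.3926·e_1 − 3.3835·e_2 = (1.5226, -1.8609, 1.3534).
‖u_3‖ = 2.7591, so e_3 = (0.5518, -0.6745, 0.4905).

Q = [[0.6963, -0.4590, 0.5518], [0.6963, 0.2455, -0.6745], [0.1741, 0.8539, 0.4905]], R = [[5.7446, -2.4371, -1.3926], [0.0000, 2.8391, 3.3835], [0.0000, 0.0000, 2.7591]]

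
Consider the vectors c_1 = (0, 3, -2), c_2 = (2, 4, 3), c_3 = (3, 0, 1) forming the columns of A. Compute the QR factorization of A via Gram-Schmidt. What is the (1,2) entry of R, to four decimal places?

r_{12} = 1.6641

c_1 = (0, 3, -2); ‖c_1‖ = 3.6056, so q_1 = (0.0000, 0.8321, -0.5547).
r_{12} = q_1·c_2 = 1.6641.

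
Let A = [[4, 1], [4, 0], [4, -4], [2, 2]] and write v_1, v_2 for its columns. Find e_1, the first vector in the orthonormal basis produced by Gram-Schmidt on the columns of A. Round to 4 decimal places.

v_1 = (4, 4, 4, 2); ‖v_1‖ = 7.2111, so e_1 = (0.5547, 0.5547, 0.5547, 0.2774).

e_1 = (0.5547, 0.5547, 0.5547, 0.2774)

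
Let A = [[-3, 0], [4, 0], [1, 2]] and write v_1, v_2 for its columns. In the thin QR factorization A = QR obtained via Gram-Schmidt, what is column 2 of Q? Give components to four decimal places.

e_2 = (0.1177, -0.1569, 0.9806)

e_1 = v_1/‖v_1‖ = (-3, 4, 1)/5.0990 = (-0.5883, 0.7845, 0.1961).
r_{12} = e_1·v_2 = 0.3922.
u_2 = v_2 − 0.3922·e_1 = (0.2308, -0.3077, 1.9231).
‖u_2‖ = 1.9612, so e_2 = (0.1177, -0.1569, 0.9806).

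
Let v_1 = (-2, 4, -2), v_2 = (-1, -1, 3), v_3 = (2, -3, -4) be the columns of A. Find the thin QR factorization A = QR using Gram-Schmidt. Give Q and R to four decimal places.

Q = [[-0.4082, -0.5774, -0.7071], [0.8165, 0.1155, -0.5657], [-0.4082, 0.8083, -0.4243]], R = [[4.8990, -1.6330, -1.6330], [0.0000, 2.8868, -4.7343], [0.0000, 0.0000, 1.9799]]

v_1 = (-2, 4, -2); ‖v_1‖ = 4.8990, so e_1 = (-0.4082, 0.8165, -0.4082).
e_1·v_2 = (-0.4082)·(-1) + 0.8165·(-1) + (-0.4082)·3 = -1.6330.
u_2 = v_2 + 1.6330·e_1 = (-1.6667, 0.3333, 2.3333).
‖u_2‖ = 2.8868, so e_2 = (-0.5774, 0.1155, 0.8083).
e_1·v_3 = (-0.4082)·2 + 0.8165·(-3) + (-0.4082)·(-4) = -1.6330; e_2·v_3 = (-0.5774)·2 + 0.1155·(-3) + 0.8083·(-4) = -4.7343.
u_3 = v_3 + 1.6330·e_1 + 4.7343·e_2 = (-1.4000, -1.1200, -0.8400).
‖u_3‖ = 1.9799, so e_3 = (-0.7071, -0.5657, -0.4243).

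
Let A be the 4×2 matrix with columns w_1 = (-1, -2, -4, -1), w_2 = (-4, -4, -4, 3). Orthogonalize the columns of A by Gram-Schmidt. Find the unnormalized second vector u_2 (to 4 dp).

u_2 = (-2.8636, -1.7273, 0.5455, 4.1364)

w_1 = (-1, -2, -4, -1); ‖w_1‖ = 4.6904, so q_1 = (-0.2132, -0.4264, -0.8528, -0.2132).
q_1·w_2 = (-0.2132)·(-4) + (-0.4264)·(-4) + (-0.8528)·(-4) + (-0.2132)·3 = 5.3300.
u_2 = w_2 − 5.3300·q_1 = (-2.8636, -1.7273, 0.5455, 4.1364).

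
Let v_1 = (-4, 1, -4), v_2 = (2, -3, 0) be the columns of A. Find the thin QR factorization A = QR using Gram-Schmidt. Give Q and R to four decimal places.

v_1 = (-4, 1, -4); ‖v_1‖ = 5.7446, so q_1 = (-0.6963, 0.1741, -0.6963).
q_1·v_2 = (-0.6963)·2 + 0.1741·(-3) + (-0.6963)·0 = -1.9149.
u_2 = v_2 + 1.9149·q_1 = (0.6667, -2.6667, -1.3333).
‖u_2‖ = 3.0551, so q_2 = (0.2182, -0.8729, -0.4364).

Q = [[-0.6963, 0.2182], [0.1741, -0.8729], [-0.6963, -0.4364]], R = [[5.7446, -1.9149], [0.0000, 3.0551]]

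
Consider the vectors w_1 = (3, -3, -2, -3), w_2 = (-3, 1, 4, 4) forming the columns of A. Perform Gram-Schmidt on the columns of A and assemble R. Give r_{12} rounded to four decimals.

w_1 = (3, -3, -2, -3); ‖w_1‖ = 5.5678, so e_1 = (0.5388, -0.5388, -0.3592, -0.5388).
r_{12} = e_1·w_2 = -5.7474.

r_{12} = -5.7474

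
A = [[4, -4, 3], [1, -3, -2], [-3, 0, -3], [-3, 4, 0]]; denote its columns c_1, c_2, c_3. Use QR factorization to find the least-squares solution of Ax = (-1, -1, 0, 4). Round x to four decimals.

x = (-0.7422, 0.0906, 0.6202)

c_1 = (4, 1, -3, -3); ‖c_1‖ = 5.9161, so e_1 = (0.6761, 0.1690, -0.5071, -0.5071).
e_1·c_2 = 0.6761·(-4) + 0.1690·(-3) + (-0.5071)·0 + (-0.5071)·4 = -5.2400.
u_2 = c_2 + 5.2400·e_1 = (-0.4571, -2.1143, -2.6571, 1.3429).
‖u_2‖ = 3.6801, so e_2 = (-0.1242, -0.5745, -0.7220, 0.3649).
e_1·c_3 = 0.6761·3 + 0.1690·(-2) + (-0.5071)·(-3) + (-0.5071)·0 = 3.2116; e_2·c_3 = (-0.1242)·3 + (-0.5745)·(-2) + (-0.7220)·(-3) + 0.3649·0 = 2.9425.
u_3 = c_3 − 3.2116·e_1 − 2.9425·e_2 = (1.1941, -0.8523, 0.7532, 0.5549).
‖u_3‖ = 1.7400, so e_3 = (0.6863, -0.4899, 0.4329, 0.3189).
Qᵀb = (-2.8735, 2.1583, 1.0791).
Back-substitute: x_3 = 1.0791/1.7400 = 0.6202.
x_2 = (2.1583 − 2.9425·0.6202)/3.6801 = 0.0906.
x_1 = (-2.8735 + 5.2400·0.0906 − 3.2116·0.6202)/5.9161 = -0.7422.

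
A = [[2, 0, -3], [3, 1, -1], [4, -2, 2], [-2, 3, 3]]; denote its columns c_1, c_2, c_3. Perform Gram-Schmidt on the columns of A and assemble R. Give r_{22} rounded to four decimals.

e_1 = c_1/‖c_1‖ = (2, 3, 4, -2)/5.7446 = (0.3482, 0.5222, 0.6963, -0.3482).
r_{12} = e_1·c_2 = -1.9149.
u_2 = c_2 + 1.9149·e_1 = (0.6667, 2.0000, -0.6667, 2.3333).
r_{22} = ‖u_2‖ = 3.2146.

r_{22} = 3.2146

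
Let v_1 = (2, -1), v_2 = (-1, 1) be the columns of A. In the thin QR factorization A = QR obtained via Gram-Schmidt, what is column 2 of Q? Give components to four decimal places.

e_2 = (0.4472, 0.8944)

v_1 = (2, -1); ‖v_1‖ = 2.2361, so e_1 = (0.8944, -0.4472).
e_1·v_2 = 0.8944·(-1) + (-0.4472)·1 = -1.3416.
u_2 = v_2 + 1.3416·e_1 = (0.2000, 0.4000).
‖u_2‖ = 0.4472, so e_2 = (0.4472, 0.8944).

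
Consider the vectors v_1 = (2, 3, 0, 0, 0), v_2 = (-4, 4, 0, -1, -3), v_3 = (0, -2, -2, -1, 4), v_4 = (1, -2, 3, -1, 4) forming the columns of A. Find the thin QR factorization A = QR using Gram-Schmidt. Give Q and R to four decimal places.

Q = [[0.5547, -0.7228, -0.2630, -0.1398], [0.8321, 0.4819, 0.1753, 0.0932], [0.0000, 0.0000, -0.5162, 0.8546], [0.0000, -0.1566, -0.3667, -0.2797], [0.0000, -0.4698, 0.7066, 0.4040]], R = [[3.6056, 1.1094, -1.6641, -1.1094], [0.0000, 6.3851, -2.6866, -3.4094], [0.0000, 0.0000, 3.8747, 1.0309], [0.0000, 0.0000, 0.0000, 4.1331]]

v_1 = (2, 3, 0, 0, 0); ‖v_1‖ = 3.6056, so q_1 = (0.5547, 0.8321, 0.0000, 0.0000, 0.0000).
q_1·v_2 = 0.5547·(-4) + 0.8321·4 + 0.0000·0 + 0.0000·(-1) + 0.0000·(-3) = 1.1094.
u_2 = v_2 − 1.1094·q_1 = (-4.6154, 3.0769, 0.0000, -1.0000, -3.0000).
‖u_2‖ = 6.3851, so q_2 = (-0.7228, 0.4819, 0.0000, -0.1566, -0.4698).
q_1·v_3 = 0.5547·0 + 0.8321·(-2) + 0.0000·(-2) + 0.0000·(-1) + 0.0000·4 = -1.6641; q_2·v_3 = (-0.7228)·0 + 0.4819·(-2) + 0.0000·(-2) + (-0.1566)·(-1) + (-0.4698)·4 = -2.6866.
u_3 = v_3 + 1.6641·q_1 + 2.6866·q_2 = (-1.0189, 0.6792, -2.0000, -1.4208, 2.7377).
‖u_3‖ = 3.8747, so q_3 = (-0.2630, 0.1753, -0.5162, -0.3667, 0.7066).
q_1·v_4 = 0.5547·1 + 0.8321·(-2) + 0.0000·3 + 0.0000·(-1) + 0.0000·4 = -1.1094; q_2·v_4 = (-0.7228)·1 + 0.4819·(-2) + 0.0000·3 + (-0.1566)·(-1) + (-0.4698)·4 = -3.4094; q_3·v_4 = (-0.2630)·1 + 0.1753·(-2) + (-0.5162)·3 + (-0.3667)·(-1) + 0.7066·4 = 1.0309.
u_4 = v_4 + 1.1094·q_1 + 3.4094·q_2 − 1.0309·q_3 = (-0.5780, 0.3853, 3.5321, -1.1560, 1.6697).
‖u_4‖ = 4.1331, so q_4 = (-0.1398, 0.0932, 0.8546, -0.2797, 0.4040).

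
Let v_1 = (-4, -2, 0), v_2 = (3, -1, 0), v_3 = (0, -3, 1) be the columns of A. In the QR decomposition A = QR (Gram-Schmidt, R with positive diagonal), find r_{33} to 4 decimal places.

v_1 = (-4, -2, 0); ‖v_1‖ = 4.4721, so q_1 = (-0.8944, -0.4472, 0.0000).
q_1·v_2 = (-0.8944)·3 + (-0.4472)·(-1) + 0.0000·0 = -2.2361.
u_2 = v_2 + 2.2361·q_1 = (1.0000, -2.0000, 0.0000).
‖u_2‖ = 2.2361, so q_2 = (0.4472, -0.8944, 0.0000).
q_1·v_3 = (-0.8944)·0 + (-0.4472)·(-3) + 0.0000·1 = 1.3416; q_2·v_3 = 0.4472·0 + (-0.8944)·(-3) + 0.0000·1 = 2.6833.
u_3 = v_3 − 1.3416·q_1 − 2.6833·q_2 = (0.0000, 0.0000, 1.0000).
r_{33} = ‖u_3‖ = 1.0000.

r_{33} = 1.0000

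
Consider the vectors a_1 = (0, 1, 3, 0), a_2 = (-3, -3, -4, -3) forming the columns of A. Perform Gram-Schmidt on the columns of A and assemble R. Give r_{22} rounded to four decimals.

r_{22} = 4.5277

e_1 = a_1/‖a_1‖ = (0, 1, 3, 0)/3.1623 = (0.0000, 0.3162, 0.9487, 0.0000).
r_{12} = e_1·a_2 = -4.7434.
u_2 = a_2 + 4.7434·e_1 = (-3.0000, -1.5000, 0.5000, -3.0000).
r_{22} = ‖u_2‖ = 4.5277.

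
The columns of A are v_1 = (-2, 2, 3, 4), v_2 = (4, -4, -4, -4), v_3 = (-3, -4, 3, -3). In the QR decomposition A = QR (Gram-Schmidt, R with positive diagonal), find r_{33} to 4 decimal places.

r_{33} = 6.3960

v_1 = (-2, 2, 3, 4); ‖v_1‖ = 5.7446, so q_1 = (-0.3482, 0.3482, 0.5222, 0.6963).
q_1·v_2 = (-0.3482)·4 + 0.3482·(-4) + 0.5222·(-4) + 0.6963·(-4) = -7.6594.
u_2 = v_2 + 7.6594·q_1 = (1.3333, -1.3333, 0.0000, 1.3333).
‖u_2‖ = 2.3094, so q_2 = (0.5774, -0.5774, 0.0000, 0.5774).
q_1·v_3 = (-0.3482)·(-3) + 0.3482·(-4) + 0.5222·3 + 0.6963·(-3) = -0.8704; q_2·v_3 = 0.5774·(-3) + (-0.5774)·(-4) + 0.0000·3 + 0.5774·(-3) = -1.1547.
u_3 = v_3 + 0.8704·q_1 + 1.1547·q_2 = (-2.6364, -4.3636, 3.4545, -1.7273).
r_{33} = ‖u_3‖ = 6.3960.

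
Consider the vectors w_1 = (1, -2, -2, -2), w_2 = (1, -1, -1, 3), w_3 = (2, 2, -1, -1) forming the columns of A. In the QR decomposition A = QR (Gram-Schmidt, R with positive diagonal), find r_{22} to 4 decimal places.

q_1 = w_1/‖w_1‖ = (1, -2, -2, -2)/3.6056 = (0.2774, -0.5547, -0.5547, -0.5547).
r_{12} = q_1·w_2 = -0.2774.
u_2 = w_2 + 0.2774·q_1 = (1.0769, -1.1538, -1.1538, 2.8462).
r_{22} = ‖u_2‖ = 3.4530.

r_{22} = 3.4530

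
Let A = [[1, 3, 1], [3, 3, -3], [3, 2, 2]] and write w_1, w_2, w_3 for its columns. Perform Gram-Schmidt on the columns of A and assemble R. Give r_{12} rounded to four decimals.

r_{12} = 4.1295

w_1 = (1, 3, 3); ‖w_1‖ = 4.3589, so e_1 = (0.2294, 0.6882, 0.6882).
r_{12} = e_1·w_2 = 4.1295.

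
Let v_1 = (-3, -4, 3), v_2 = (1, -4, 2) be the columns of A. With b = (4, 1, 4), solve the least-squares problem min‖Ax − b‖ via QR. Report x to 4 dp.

x = (-0.6686, 0.9858)

e_1 = v_1/‖v_1‖ = (-3, -4, 3)/5.8310 = (-0.5145, -0.6860, 0.5145).
r_{12} = e_1·v_2 = 3.2585.
u_2 = v_2 − 3.2585·e_1 = (2.6765, -1.7647, 0.3235).
‖u_2‖ = 3.2222, so e_2 = (0.8306, -0.5477, 0.1004).
Qᵀb = (-0.6860, 3.1765).
Back-substitute: x_2 = 3.1765/3.2222 = 0.9858.
x_1 = (-0.6860 − 3.2585·0.9858)/5.8310 = -0.6686.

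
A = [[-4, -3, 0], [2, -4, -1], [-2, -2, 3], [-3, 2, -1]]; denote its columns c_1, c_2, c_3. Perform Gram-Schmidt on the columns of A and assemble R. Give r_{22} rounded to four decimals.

c_1 = (-4, 2, -2, -3); ‖c_1‖ = 5.7446, so e_1 = (-0.6963, 0.3482, -0.3482, -0.5222).
e_1·c_2 = (-0.6963)·(-3) + 0.3482·(-4) + (-0.3482)·(-2) + (-0.5222)·2 = 0.3482.
u_2 = c_2 − 0.3482·e_1 = (-2.7576, -4.1212, -1.8788, 2.1818).
r_{22} = ‖u_2‖ = 5.7340.

r_{22} = 5.7340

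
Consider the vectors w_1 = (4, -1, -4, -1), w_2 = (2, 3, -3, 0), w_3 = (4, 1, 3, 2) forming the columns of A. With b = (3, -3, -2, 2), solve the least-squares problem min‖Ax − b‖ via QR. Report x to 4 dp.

w_1 = (4, -1, -4, -1); ‖w_1‖ = 5.8310, so e_1 = (0.6860, -0.1715, -0.6860, -0.1715).
e_1·w_2 = 0.6860·2 + (-0.1715)·3 + (-0.6860)·(-3) + (-0.1715)·0 = 2.9155.
u_2 = w_2 − 2.9155·e_1 = (0.0000, 3.5000, -1.0000, 0.5000).
‖u_2‖ = 3.6742, so e_2 = (0.0000, 0.9526, -0.2722, 0.1361).
e_1·w_3 = 0.6860·4 + (-0.1715)·1 + (-0.6860)·3 + (-0.1715)·2 = 0.1715; e_2·w_3 = 0.0000·4 + 0.9526·1 + (-0.2722)·3 + 0.1361·2 = 0.4082.
u_3 = w_3 − 0.1715·e_1 − 0.4082·e_2 = (3.8824, 0.6405, 3.2288, 1.9739).
‖u_3‖ = 5.4593, so e_3 = (0.7111, 0.1173, 0.5914, 0.3616).
Qᵀb = (3.6015, -2.0412, 1.3217).
Back-substitute: x_3 = 1.3217/5.4593 = 0.2421.
x_2 = (-2.0412 − 0.4082·0.2421)/3.6742 = -0.5825.
x_1 = (3.6015 − 2.9155·(-0.5825) − 0.1715·0.2421)/5.8310 = 0.9018.

x = (0.9018, -0.5825, 0.2421)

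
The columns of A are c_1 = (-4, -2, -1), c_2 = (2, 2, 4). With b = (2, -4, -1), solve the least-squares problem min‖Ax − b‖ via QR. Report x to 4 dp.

q_1 = c_1/‖c_1‖ = (-4, -2, -1)/4.5826 = (-0.8729, -0.4364, -0.2182).
r_{12} = q_1·c_2 = -3.4915.
u_2 = c_2 + 3.4915·q_1 = (-1.0476, 0.4762, 3.2381).
‖u_2‖ = 3.4365, so q_2 = (-0.3049, 0.1386, 0.9423).
Qᵀb = (0.2182, -2.1062).
Back-substitute: x_2 = -2.1062/3.4365 = -0.6129.
x_1 = (0.2182 + 3.4915·(-0.6129))/4.5826 = -0.4194.

x = (-0.4194, -0.6129)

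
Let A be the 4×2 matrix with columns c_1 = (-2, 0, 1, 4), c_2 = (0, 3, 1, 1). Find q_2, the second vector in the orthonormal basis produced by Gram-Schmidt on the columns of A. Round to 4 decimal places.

q_2 = (0.1520, 0.9578, 0.2433, 0.0152)

c_1 = (-2, 0, 1, 4); ‖c_1‖ = 4.5826, so q_1 = (-0.4364, 0.0000, 0.2182, 0.8729).
q_1·c_2 = (-0.4364)·0 + 0.0000·3 + 0.2182·1 + 0.8729·1 = 1.0911.
u_2 = c_2 − 1.0911·q_1 = (0.4762, 3.0000, 0.7619, 0.0476).
‖u_2‖ = 3.1320, so q_2 = (0.1520, 0.9578, 0.2433, 0.0152).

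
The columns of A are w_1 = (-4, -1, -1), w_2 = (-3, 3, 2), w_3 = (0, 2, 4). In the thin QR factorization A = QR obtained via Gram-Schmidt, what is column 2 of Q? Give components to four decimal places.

e_2 = (-0.3290, 0.7718, 0.5441)

w_1 = (-4, -1, -1); ‖w_1‖ = 4.2426, so e_1 = (-0.9428, -0.2357, -0.2357).
e_1·w_2 = (-0.9428)·(-3) + (-0.2357)·3 + (-0.2357)·2 = 1.6499.
u_2 = w_2 − 1.6499·e_1 = (-1.4444, 3.3889, 2.3889).
‖u_2‖ = 4.3906, so e_2 = (-0.3290, 0.7718, 0.5441).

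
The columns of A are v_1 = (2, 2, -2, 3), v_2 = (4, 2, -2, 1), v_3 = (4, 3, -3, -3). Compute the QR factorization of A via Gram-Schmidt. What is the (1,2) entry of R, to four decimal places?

v_1 = (2, 2, -2, 3); ‖v_1‖ = 4.5826, so q_1 = (0.4364, 0.4364, -0.4364, 0.6547).
r_{12} = q_1·v_2 = 4.1461.

r_{12} = 4.1461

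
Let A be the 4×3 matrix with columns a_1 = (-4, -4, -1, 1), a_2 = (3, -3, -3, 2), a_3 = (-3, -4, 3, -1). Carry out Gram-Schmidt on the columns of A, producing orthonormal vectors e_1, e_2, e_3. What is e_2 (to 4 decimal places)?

a_1 = (-4, -4, -1, 1); ‖a_1‖ = 5.8310, so e_1 = (-0.6860, -0.6860, -0.1715, 0.1715).
e_1·a_2 = (-0.6860)·3 + (-0.6860)·(-3) + (-0.1715)·(-3) + 0.1715·2 = 0.8575.
u_2 = a_2 − 0.8575·e_1 = (3.5882, -2.4118, -2.8529, 1.8529).
‖u_2‖ = 5.5013, so e_2 = (0.6522, -0.4384, -0.5186, 0.3368).

e_2 = (0.6522, -0.4384, -0.5186, 0.3368)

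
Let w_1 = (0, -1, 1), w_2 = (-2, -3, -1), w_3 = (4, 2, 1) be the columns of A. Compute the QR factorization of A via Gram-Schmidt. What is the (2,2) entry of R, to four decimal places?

w_1 = (0, -1, 1); ‖w_1‖ = 1.4142, so e_1 = (0.0000, -0.7071, 0.7071).
e_1·w_2 = 0.0000·(-2) + (-0.7071)·(-3) + 0.7071·(-1) = 1.4142.
u_2 = w_2 − 1.4142·e_1 = (-2.0000, -2.0000, -2.0000).
r_{22} = ‖u_2‖ = 3.4641.

r_{22} = 3.4641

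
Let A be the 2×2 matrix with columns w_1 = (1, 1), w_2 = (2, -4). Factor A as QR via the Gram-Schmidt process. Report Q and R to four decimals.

w_1 = (1, 1); ‖w_1‖ = 1.4142, so e_1 = (0.7071, 0.7071).
e_1·w_2 = 0.7071·2 + 0.7071·(-4) = -1.4142.
u_2 = w_2 + 1.4142·e_1 = (3.0000, -3.0000).
‖u_2‖ = 4.2426, so e_2 = (0.7071, -0.7071).

Q = [[0.7071, 0.7071], [0.7071, -0.7071]], R = [[1.4142, -1.4142], [0.0000, 4.2426]]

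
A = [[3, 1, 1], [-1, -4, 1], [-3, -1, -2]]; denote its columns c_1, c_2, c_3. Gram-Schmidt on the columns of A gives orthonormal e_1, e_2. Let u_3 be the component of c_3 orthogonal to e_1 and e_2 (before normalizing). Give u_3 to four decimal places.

e_1 = c_1/‖c_1‖ = (3, -1, -3)/4.3589 = (0.6882, -0.2294, -0.6882).
r_{12} = e_1·c_2 = 2.2942.
u_2 = c_2 − 2.2942·e_1 = (-0.5789, -3.4737, 0.5789).
‖u_2‖ = 3.5689, so e_2 = (-0.1622, -0.9733, 0.1622).
r_{13} = e_1·c_3 = 1.8353; r_{23} = e_2·c_3 = -1.4600.
u_3 = c_3 − 1.8353·e_1 + 1.4600·e_2 = (-0.5000, 0.0000, -0.5000).

u_3 = (-0.5000, 0.0000, -0.5000)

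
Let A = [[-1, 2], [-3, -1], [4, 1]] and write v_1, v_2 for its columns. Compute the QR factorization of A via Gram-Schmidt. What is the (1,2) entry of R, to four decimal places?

v_1 = (-1, -3, 4); ‖v_1‖ = 5.0990, so q_1 = (-0.1961, -0.5883, 0.7845).
r_{12} = q_1·v_2 = 0.9806.

r_{12} = 0.9806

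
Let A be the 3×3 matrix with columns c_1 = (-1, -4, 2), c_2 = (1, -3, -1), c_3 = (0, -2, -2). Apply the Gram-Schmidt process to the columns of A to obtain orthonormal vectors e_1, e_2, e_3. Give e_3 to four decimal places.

c_1 = (-1, -4, 2); ‖c_1‖ = 4.5826, so e_1 = (-0.2182, -0.8729, 0.4364).
e_1·c_2 = (-0.2182)·1 + (-0.8729)·(-3) + 0.4364·(-1) = 1.9640.
u_2 = c_2 − 1.9640·e_1 = (1.4286, -1.2857, -1.8571).
‖u_2‖ = 2.6726, so e_2 = (0.5345, -0.4811, -0.6949).
e_1·c_3 = (-0.2182)·0 + (-0.8729)·(-2) + 0.4364·(-2) = 0.8729; e_2·c_3 = 0.5345·0 + (-0.4811)·(-2) + (-0.6949)·(-2) = 2.3519.
u_3 = c_3 − 0.8729·e_1 − 2.3519·e_2 = (-1.0667, -0.1067, -0.7467).
‖u_3‖ = 1.3064, so e_3 = (-0.8165, -0.0816, -0.5715).

e_3 = (-0.8165, -0.0816, -0.5715)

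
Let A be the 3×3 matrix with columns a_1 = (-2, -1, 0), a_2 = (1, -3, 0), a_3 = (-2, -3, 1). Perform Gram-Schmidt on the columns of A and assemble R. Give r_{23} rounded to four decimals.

r_{23} = 1.7889

a_1 = (-2, -1, 0); ‖a_1‖ = 2.2361, so e_1 = (-0.8944, -0.4472, 0.0000).
e_1·a_2 = (-0.8944)·1 + (-0.4472)·(-3) + 0.0000·0 = 0.4472.
u_2 = a_2 − 0.4472·e_1 = (1.4000, -2.8000, 0.0000).
‖u_2‖ = 3.1305, so e_2 = (0.4472, -0.8944, 0.0000).
r_{23} = e_2·a_3 = 1.7889.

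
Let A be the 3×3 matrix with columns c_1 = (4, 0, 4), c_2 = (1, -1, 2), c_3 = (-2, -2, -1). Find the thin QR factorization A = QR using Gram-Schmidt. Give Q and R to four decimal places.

Q = [[0.7071, -0.4082, 0.5774], [0.0000, -0.8165, -0.5774], [0.7071, 0.4082, -0.5774]], R = [[5.6569, 2.1213, -2.1213], [0.0000, 1.2247, 2.0412], [0.0000, 0.0000, 0.5774]]

c_1 = (4, 0, 4); ‖c_1‖ = 5.6569, so e_1 = (0.7071, 0.0000, 0.7071).
e_1·c_2 = 0.7071·1 + 0.0000·(-1) + 0.7071·2 = 2.1213.
u_2 = c_2 − 2.1213·e_1 = (-0.5000, -1.0000, 0.5000).
‖u_2‖ = 1.2247, so e_2 = (-0.4082, -0.8165, 0.4082).
e_1·c_3 = 0.7071·(-2) + 0.0000·(-2) + 0.7071·(-1) = -2.1213; e_2·c_3 = (-0.4082)·(-2) + (-0.8165)·(-2) + 0.4082·(-1) = 2.0412.
u_3 = c_3 + 2.1213·e_1 − 2.0412·e_2 = (0.3333, -0.3333, -0.3333).
‖u_3‖ = 0.5774, so e_3 = (0.5774, -0.5774, -0.5774).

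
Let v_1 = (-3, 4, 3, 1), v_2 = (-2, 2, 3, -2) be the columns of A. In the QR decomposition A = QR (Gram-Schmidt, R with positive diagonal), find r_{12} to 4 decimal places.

e_1 = v_1/‖v_1‖ = (-3, 4, 3, 1)/5.9161 = (-0.5071, 0.6761, 0.5071, 0.1690).
r_{12} = e_1·v_2 = 3.5496.

r_{12} = 3.5496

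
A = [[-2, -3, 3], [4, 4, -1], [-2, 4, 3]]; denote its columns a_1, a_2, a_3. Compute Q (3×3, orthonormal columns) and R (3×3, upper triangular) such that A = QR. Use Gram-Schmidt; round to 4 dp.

Q = [[-0.4082, -0.3200, 0.8550], [0.8165, 0.2909, 0.4987], [-0.4082, 0.9017, 0.1425]], R = [[4.8990, 2.8577, -3.2660], [0.0000, 5.7300, 1.4543], [0.0000, 0.0000, 2.4936]]

a_1 = (-2, 4, -2); ‖a_1‖ = 4.8990, so e_1 = (-0.4082, 0.8165, -0.4082).
e_1·a_2 = (-0.4082)·(-3) + 0.8165·4 + (-0.4082)·4 = 2.8577.
u_2 = a_2 − 2.8577·e_1 = (-1.8333, 1.6667, 5.1667).
‖u_2‖ = 5.7300, so e_2 = (-0.3200, 0.2909, 0.9017).
e_1·a_3 = (-0.4082)·3 + 0.8165·(-1) + (-0.4082)·3 = -3.2660; e_2·a_3 = (-0.3200)·3 + 0.2909·(-1) + 0.9017·3 = 1.4543.
u_3 = a_3 + 3.2660·e_1 − 1.4543·e_2 = (2.1320, 1.2437, 0.3553).
‖u_3‖ = 2.4936, so e_3 = (0.8550, 0.4987, 0.1425).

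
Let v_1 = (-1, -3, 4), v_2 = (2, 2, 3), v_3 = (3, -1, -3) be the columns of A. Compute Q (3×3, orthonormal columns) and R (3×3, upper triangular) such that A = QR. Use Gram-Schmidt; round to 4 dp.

v_1 = (-1, -3, 4); ‖v_1‖ = 5.0990, so e_1 = (-0.1961, -0.5883, 0.7845).
e_1·v_2 = (-0.1961)·2 + (-0.5883)·2 + 0.7845·3 = 0.7845.
u_2 = v_2 − 0.7845·e_1 = (2.1538, 2.4615, 2.3846).
‖u_2‖ = 4.0478, so e_2 = (0.5321, 0.6081, 0.5891).
e_1·v_3 = (-0.1961)·3 + (-0.5883)·(-1) + 0.7845·(-3) = -2.3534; e_2·v_3 = 0.5321·3 + 0.6081·(-1) + 0.5891·(-3) = -0.7792.
u_3 = v_3 + 2.3534·e_1 + 0.7792·e_2 = (2.9531, -1.9108, -0.6948).
‖u_3‖ = 3.5853, so e_3 = (0.8237, -0.5330, -0.1938).

Q = [[-0.1961, 0.5321, 0.8237], [-0.5883, 0.6081, -0.5330], [0.7845, 0.5891, -0.1938]], R = [[5.0990, 0.7845, -2.3534], [0.0000, 4.0478, -0.7792], [0.0000, 0.0000, 3.5853]]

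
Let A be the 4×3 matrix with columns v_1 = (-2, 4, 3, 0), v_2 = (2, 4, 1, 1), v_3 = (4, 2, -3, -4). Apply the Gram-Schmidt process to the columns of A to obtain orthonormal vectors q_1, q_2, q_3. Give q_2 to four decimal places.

v_1 = (-2, 4, 3, 0); ‖v_1‖ = 5.3852, so q_1 = (-0.3714, 0.7428, 0.5571, 0.0000).
q_1·v_2 = (-0.3714)·2 + 0.7428·4 + 0.5571·1 + 0.0000·1 = 2.7854.
u_2 = v_2 − 2.7854·q_1 = (3.0345, 1.9310, -0.5517, 1.0000).
‖u_2‖ = 3.7738, so q_2 = (0.8041, 0.5117, -0.1462, 0.2650).

q_2 = (0.8041, 0.5117, -0.1462, 0.2650)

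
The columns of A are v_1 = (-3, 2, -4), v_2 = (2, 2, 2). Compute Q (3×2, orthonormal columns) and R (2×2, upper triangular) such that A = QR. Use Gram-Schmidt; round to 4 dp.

Q = [[-0.5571, 0.3302], [0.3714, 0.9197], [-0.7428, 0.2122]], R = [[5.3852, -1.8570], [0.0000, 2.9243]]

e_1 = v_1/‖v_1‖ = (-3, 2, -4)/5.3852 = (-0.5571, 0.3714, -0.7428).
r_{12} = e_1·v_2 = -1.8570.
u_2 = v_2 + 1.8570·e_1 = (0.9655, 2.6897, 0.6207).
‖u_2‖ = 2.9243, so e_2 = (0.3302, 0.9197, 0.2122).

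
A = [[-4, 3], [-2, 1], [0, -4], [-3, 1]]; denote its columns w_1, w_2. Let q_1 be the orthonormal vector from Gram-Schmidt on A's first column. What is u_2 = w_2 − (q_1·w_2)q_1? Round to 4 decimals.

w_1 = (-4, -2, 0, -3); ‖w_1‖ = 5.3852, so q_1 = (-0.7428, -0.3714, 0.0000, -0.5571).
q_1·w_2 = (-0.7428)·3 + (-0.3714)·1 + 0.0000·(-4) + (-0.5571)·1 = -3.1568.
u_2 = w_2 + 3.1568·q_1 = (0.6552, -0.1724, -4.0000, -0.7586).

u_2 = (0.6552, -0.1724, -4.0000, -0.7586)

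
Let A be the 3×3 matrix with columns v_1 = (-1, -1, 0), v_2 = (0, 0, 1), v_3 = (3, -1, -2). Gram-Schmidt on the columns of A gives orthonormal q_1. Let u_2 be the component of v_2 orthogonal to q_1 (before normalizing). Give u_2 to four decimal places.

q_1 = v_1/‖v_1‖ = (-1, -1, 0)/1.4142 = (-0.7071, -0.7071, 0.0000).
r_{12} = q_1·v_2 = 0.0000.
u_2 = v_2 + 0.0000·q_1 = (0.0000, 0.0000, 1.0000).

u_2 = (0.0000, 0.0000, 1.0000)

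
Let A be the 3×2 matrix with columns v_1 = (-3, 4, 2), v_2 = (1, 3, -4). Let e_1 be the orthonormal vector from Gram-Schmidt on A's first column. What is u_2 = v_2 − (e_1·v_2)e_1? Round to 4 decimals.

e_1 = v_1/‖v_1‖ = (-3, 4, 2)/5.3852 = (-0.5571, 0.7428, 0.3714).
r_{12} = e_1·v_2 = 0.1857.
u_2 = v_2 − 0.1857·e_1 = (1.1034, 2.8621, -4.0690).

u_2 = (1.1034, 2.8621, -4.0690)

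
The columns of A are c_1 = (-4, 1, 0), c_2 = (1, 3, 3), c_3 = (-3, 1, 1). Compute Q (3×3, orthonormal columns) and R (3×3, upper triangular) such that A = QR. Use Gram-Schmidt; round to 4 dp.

c_1 = (-4, 1, 0); ‖c_1‖ = 4.1231, so e_1 = (-0.9701, 0.2425, 0.0000).
e_1·c_2 = (-0.9701)·1 + 0.2425·3 + 0.0000·3 = -0.2425.
u_2 = c_2 + 0.2425·e_1 = (0.7647, 3.0588, 3.0000).
‖u_2‖ = 4.3521, so e_2 = (0.1757, 0.7028, 0.6893).
e_1·c_3 = (-0.9701)·(-3) + 0.2425·1 + 0.0000·1 = 3.1530; e_2·c_3 = 0.1757·(-3) + 0.7028·1 + 0.6893·1 = 0.8650.
u_3 = c_3 − 3.1530·e_1 − 0.8650·e_2 = (-0.0932, -0.3727, 0.4037).
‖u_3‖ = 0.5573, so e_3 = (-0.1672, -0.6687, 0.7245).

Q = [[-0.9701, 0.1757, -0.1672], [0.2425, 0.7028, -0.6687], [0.0000, 0.6893, 0.7245]], R = [[4.1231, -0.2425, 3.1530], [0.0000, 4.3521, 0.8650], [0.0000, 0.0000, 0.5573]]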